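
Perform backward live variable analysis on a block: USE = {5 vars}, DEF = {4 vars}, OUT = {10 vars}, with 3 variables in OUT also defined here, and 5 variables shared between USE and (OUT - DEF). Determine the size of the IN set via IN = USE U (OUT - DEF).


OUT - DEF: 10 - 3 = 7
|IN| = |USE| + |OUT - DEF| - |USE ∩ (OUT - DEF)| = 5 + 7 - 5 = 7

7


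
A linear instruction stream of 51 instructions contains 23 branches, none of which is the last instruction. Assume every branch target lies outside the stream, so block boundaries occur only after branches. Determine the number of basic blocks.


With no in-sequence branch targets, the leaders are the first instruction plus the instruction after each branch.
Number of basic blocks = branches + 1
= 23 + 1 = 24

24


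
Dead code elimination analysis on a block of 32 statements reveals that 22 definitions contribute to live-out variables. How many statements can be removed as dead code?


Dead code = total statements - live definitions
= 32 - 22 = 10

10


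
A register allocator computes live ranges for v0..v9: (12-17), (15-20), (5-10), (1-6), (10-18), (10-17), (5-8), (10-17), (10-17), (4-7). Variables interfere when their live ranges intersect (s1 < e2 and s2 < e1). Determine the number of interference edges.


Check all pairs for overlapping intervals.
Two intervals (s1,e1) and (s2,e2) overlap if s1 < e2 and s2 < e1.
v0 (12-17) vs v1..v9: overlaps v1, v4, v5, v7, v8 -> 5
v1 (15-20) vs v2..v9: overlaps v4, v5, v7, v8 -> 4
v2 (5-10) vs v3..v9: overlaps v3, v6, v9 -> 3
v3 (1-6) vs v4..v9: overlaps v6, v9 -> 2
v4 (10-18) vs v5..v9: overlaps v5, v7, v8 -> 3
v5 (10-17) vs v6..v9: overlaps v7, v8 -> 2
v6 (5-8) vs v7..v9: overlaps v9 -> 1
v7 (10-17) vs v8..v9: overlaps v8 -> 1
v8 (10-17) vs v9: overlaps none -> 0
Total overlapping pairs = 5 + 4 + 3 + 2 + 3 + 2 + 1 + 1 + 0 = 21

21


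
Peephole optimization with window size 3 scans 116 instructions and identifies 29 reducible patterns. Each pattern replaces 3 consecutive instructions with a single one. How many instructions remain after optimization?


Each match removes 2 instructions.
Total removed = 29 * 2 = 58
Remaining = 116 - 58 = 58

58


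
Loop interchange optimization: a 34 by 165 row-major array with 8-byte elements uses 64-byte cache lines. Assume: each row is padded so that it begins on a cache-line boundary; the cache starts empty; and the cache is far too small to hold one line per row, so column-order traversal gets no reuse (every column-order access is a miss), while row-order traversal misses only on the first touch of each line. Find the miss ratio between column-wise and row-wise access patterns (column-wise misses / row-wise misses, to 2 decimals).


Each row occupies 165 * 8 = 1320 bytes and starts on a line boundary, so it spans ceil(1320 / 64) = 21 cache lines.
Row-major traversal misses (one per line touched): 34 * ceil(165 * 8 / 64) = 714
Column-major traversal misses (no reuse, every access misses): 34 * 165 = 5610
Ratio = 5610 / 714 = 7.86

7.86


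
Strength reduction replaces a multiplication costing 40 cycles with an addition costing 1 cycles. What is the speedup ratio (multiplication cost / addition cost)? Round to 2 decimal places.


Ratio = mult_cost / add_cost = 40 / 1 = 40.0

40.0


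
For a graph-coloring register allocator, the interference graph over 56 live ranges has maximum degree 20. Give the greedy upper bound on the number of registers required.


Greedy coloring never needs more than (max_degree + 1) colors: when coloring a vertex, at most max_degree neighbors are already colored.
Upper bound = 20 + 1 = 21

21


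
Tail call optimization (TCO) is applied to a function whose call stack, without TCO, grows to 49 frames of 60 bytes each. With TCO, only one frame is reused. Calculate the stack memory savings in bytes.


Without TCO: 49 * 60 = 2940 bytes
With TCO: reuse 1 frame = 60 bytes
Savings = 2940 - 60 = 2880

2880


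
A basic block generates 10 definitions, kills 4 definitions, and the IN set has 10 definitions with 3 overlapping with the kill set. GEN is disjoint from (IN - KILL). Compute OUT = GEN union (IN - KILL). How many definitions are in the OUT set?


IN - KILL: 10 - 3 = 7 surviving definitions
OUT = GEN + surviving = 10 + 7 = 17

17


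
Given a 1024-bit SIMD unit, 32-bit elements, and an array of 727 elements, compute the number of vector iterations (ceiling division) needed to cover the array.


Width = 1024 / 32 = 32 elements per vector op
Iterations = ceil(727 / 32) = 23

23


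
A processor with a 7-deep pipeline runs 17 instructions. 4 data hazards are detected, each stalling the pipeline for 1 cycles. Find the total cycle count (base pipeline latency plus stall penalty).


Base cycles = 7 + 17 - 1 = 23
Total stalls = 4 * 1 = 4
Total = 23 + 4 = 27

27


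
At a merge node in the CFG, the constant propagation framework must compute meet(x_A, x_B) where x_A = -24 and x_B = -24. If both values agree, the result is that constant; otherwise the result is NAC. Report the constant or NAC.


Meet operation: if both paths give the same constant, result is that constant; if they differ, result is NAC (not-a-constant).
Path A: -24, Path B: -24 -> equal
Result: constant -> -24

-24


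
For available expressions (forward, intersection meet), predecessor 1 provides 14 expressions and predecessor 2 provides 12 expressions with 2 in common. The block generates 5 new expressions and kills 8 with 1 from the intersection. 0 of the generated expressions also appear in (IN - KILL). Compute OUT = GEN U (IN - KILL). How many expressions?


IN = intersection of predecessors = 2
IN - KILL = 2 - 1 = 1
|OUT| = |GEN| + |IN - KILL| - |GEN ∩ (IN - KILL)| = 5 + 1 - 0 = 6

6


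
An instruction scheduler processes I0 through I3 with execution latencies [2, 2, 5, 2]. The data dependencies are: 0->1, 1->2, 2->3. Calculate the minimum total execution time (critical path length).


Compute longest path through dependency graph: dist(Ik) = max over predecessors of dist + latency(Ik).
dist(I0) = latency 2 = 2
dist(I1) = dist(I0) + 2 = 2 + 2 = 4
dist(I2) = dist(I1) + 5 = 4 + 5 = 9
dist(I3) = dist(I2) + 2 = 9 + 2 = 11
Critical path = max dist = 11

11


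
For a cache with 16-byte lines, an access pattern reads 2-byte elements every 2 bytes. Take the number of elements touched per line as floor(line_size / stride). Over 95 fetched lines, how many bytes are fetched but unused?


Elements per line = floor(16 / 2) = 8
Bytes used per line = 8 * 2 = 16
Wasted per line = 16 - 16 = 0
Total wasted = 0 * 95 = 0

0


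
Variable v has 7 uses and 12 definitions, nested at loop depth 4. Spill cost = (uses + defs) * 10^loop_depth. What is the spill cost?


uses + defs = 7 + 12 = 19
10^4 = 10000
Spill cost = 19 * 10000 = 190000

190000


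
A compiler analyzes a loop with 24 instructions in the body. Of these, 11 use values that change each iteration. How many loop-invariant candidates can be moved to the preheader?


Invariant candidates = total - loop-dependent
= 24 - 11 = 13

13


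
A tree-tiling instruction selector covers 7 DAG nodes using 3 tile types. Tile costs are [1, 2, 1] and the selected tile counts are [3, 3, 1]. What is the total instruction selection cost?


Total cost = sum(count_i * cost_i)
= 3*1 + 3*2 + 1*1
= 10

10


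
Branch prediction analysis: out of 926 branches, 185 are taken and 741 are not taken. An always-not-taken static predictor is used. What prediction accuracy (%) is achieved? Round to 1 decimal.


Predictor: always-not-taken
Correct predictions = 741
Accuracy = 741 / 926 * 100 = 80.0%

80.0


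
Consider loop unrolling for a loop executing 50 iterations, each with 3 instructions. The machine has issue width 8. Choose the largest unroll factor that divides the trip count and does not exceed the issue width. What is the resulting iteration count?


Largest divisor of 50 <= 8 is 5
New iterations = 50 / 5 = 10

10


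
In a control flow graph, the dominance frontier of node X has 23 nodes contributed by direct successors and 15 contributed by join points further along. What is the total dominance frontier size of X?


DF(X) = direct successor contributions + join point contributions
= 23 + 15 = 38

38


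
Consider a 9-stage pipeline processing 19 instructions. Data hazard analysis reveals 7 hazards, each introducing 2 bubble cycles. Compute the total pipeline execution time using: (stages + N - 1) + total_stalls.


Base cycles = 9 + 19 - 1 = 27
Total stalls = 7 * 2 = 14
Total = 27 + 14 = 41

41


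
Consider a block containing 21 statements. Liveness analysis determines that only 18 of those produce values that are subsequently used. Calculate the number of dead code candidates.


Dead code = total statements - live definitions
= 21 - 18 = 3

3


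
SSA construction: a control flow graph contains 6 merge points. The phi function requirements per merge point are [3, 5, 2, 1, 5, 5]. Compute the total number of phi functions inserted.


Total phi functions = sum of phi functions at each join node
= 3 + 5 + 2 + 1 + 5 + 5 = 21

21


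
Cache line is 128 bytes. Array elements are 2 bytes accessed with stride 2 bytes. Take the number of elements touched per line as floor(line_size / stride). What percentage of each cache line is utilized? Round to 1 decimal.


Elements per cache line = floor(128 / 2) = 64
Bytes used = 64 * 2 = 128
Utilization = 128 / 128 * 100 = 100.0%

100.0


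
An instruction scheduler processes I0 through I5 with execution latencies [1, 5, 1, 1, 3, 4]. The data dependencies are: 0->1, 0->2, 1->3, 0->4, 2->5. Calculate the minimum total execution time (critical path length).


Compute longest path through dependency graph: dist(Ik) = max over predecessors of dist + latency(Ik).
dist(I0) = latency 1 = 1
dist(I1) = dist(I0) + 5 = 1 + 5 = 6
dist(I2) = dist(I0) + 1 = 1 + 1 = 2
dist(I3) = dist(I1) + 1 = 6 + 1 = 7
dist(I4) = dist(I0) + 3 = 1 + 3 = 4
dist(I5) = dist(I2) + 4 = 2 + 4 = 6
Critical path = max dist = 7

7


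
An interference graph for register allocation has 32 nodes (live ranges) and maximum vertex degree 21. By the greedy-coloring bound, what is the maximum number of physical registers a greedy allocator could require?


Greedy coloring never needs more than (max_degree + 1) colors: when coloring a vertex, at most max_degree neighbors are already colored.
Upper bound = 21 + 1 = 22

22


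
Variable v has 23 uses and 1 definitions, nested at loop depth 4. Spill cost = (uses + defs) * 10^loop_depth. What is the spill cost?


uses + defs = 23 + 1 = 24
10^4 = 10000
Spill cost = 24 * 10000 = 240000

240000


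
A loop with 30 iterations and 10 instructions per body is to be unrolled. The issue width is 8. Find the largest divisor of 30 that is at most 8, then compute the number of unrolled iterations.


Largest divisor of 30 <= 8 is 6
New iterations = 30 / 6 = 5

5


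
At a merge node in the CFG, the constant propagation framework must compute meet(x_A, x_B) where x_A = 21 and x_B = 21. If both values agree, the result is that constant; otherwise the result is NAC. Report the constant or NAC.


Meet operation: if both paths give the same constant, result is that constant; if they differ, result is NAC (not-a-constant).
Path A: 21, Path B: 21 -> equal
Result: constant -> 21

21


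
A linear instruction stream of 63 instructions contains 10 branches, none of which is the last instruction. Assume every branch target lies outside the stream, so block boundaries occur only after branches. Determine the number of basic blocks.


With no in-sequence branch targets, the leaders are the first instruction plus the instruction after each branch.
Number of basic blocks = branches + 1
= 10 + 1 = 11

11


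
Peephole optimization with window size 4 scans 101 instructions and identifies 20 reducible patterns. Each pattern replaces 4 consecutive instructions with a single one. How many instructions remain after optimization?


Each match removes 3 instructions.
Total removed = 20 * 3 = 60
Remaining = 101 - 60 = 41

41


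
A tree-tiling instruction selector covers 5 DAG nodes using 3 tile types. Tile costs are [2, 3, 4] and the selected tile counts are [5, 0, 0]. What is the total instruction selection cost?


Total cost = sum(count_i * cost_i)
= 5*2 + 0*3 + 0*4
= 10

10


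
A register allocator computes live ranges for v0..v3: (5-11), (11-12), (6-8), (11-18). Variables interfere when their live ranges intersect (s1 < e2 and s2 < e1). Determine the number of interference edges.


Check all pairs for overlapping intervals.
Two intervals (s1,e1) and (s2,e2) overlap if s1 < e2 and s2 < e1.
v0 (5-11) vs v1..v3: overlaps v2 -> 1
v1 (11-12) vs v2..v3: overlaps v3 -> 1
v2 (6-8) vs v3: overlaps none -> 0
Total overlapping pairs = 1 + 1 + 0 = 2

2


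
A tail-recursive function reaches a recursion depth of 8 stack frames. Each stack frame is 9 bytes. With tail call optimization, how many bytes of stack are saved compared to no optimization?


Without TCO: 8 * 9 = 72 bytes
With TCO: reuse 1 frame = 9 bytes
Savings = 72 - 9 = 63

63


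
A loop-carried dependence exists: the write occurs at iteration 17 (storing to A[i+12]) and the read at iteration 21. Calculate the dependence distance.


Distance = read iteration - write iteration
= 21 - 17 = 4

4


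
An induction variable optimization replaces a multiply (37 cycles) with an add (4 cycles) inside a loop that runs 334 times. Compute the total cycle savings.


Per-iteration saving = 37 - 4 = 33
Total saved = 334 * 33 = 11022

11022


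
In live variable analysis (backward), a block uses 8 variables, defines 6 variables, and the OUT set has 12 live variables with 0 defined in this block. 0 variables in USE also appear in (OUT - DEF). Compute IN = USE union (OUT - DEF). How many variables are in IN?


OUT - DEF: 12 - 0 = 12
|IN| = |USE| + |OUT - DEF| - |USE ∩ (OUT - DEF)| = 8 + 12 - 0 = 20

20


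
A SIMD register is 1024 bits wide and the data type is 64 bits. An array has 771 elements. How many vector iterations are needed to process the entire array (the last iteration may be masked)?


Width = 1024 / 64 = 16 elements per vector op
Iterations = ceil(771 / 16) = 49

49


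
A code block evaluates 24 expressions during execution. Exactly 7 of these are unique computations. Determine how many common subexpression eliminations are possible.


CSE count = total expressions - unique expressions
= 24 - 7 = 17

17


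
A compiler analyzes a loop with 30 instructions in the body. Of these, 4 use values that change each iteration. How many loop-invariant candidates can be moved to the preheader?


Invariant candidates = total - loop-dependent
= 30 - 4 = 26

26


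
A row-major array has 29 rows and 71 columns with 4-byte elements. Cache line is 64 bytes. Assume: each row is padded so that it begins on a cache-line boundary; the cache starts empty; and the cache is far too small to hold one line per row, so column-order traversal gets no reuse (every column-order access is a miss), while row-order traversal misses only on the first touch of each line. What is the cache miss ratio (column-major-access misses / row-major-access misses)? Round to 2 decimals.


Each row occupies 71 * 4 = 284 bytes and starts on a line boundary, so it spans ceil(284 / 64) = 5 cache lines.
Row-major traversal misses (one per line touched): 29 * ceil(71 * 4 / 64) = 145
Column-major traversal misses (no reuse, every access misses): 29 * 71 = 2059
Ratio = 2059 / 145 = 14.2

14.2


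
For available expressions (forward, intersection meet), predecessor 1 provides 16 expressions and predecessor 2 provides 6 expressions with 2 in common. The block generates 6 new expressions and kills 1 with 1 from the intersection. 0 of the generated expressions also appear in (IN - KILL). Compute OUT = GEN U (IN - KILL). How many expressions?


IN = intersection of predecessors = 2
IN - KILL = 2 - 1 = 1
|OUT| = |GEN| + |IN - KILL| - |GEN ∩ (IN - KILL)| = 6 + 1 - 0 = 7

7


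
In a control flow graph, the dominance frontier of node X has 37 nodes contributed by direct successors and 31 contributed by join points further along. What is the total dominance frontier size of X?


DF(X) = direct successor contributions + join point contributions
= 37 + 31 = 68

68


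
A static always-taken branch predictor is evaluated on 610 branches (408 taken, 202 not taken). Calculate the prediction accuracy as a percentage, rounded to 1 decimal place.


Predictor: always-taken
Correct predictions = 408
Accuracy = 408 / 610 * 100 = 66.9%

66.9


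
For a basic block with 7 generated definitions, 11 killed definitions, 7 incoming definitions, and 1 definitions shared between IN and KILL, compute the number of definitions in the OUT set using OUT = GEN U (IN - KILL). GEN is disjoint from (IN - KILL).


IN - KILL: 7 - 1 = 6 surviving definitions
OUT = GEN + surviving = 7 + 6 = 13

13


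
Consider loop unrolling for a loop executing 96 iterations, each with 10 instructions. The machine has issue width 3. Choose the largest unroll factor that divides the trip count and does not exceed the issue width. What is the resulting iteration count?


Largest divisor of 96 <= 3 is 3
New iterations = 96 / 3 = 32

32


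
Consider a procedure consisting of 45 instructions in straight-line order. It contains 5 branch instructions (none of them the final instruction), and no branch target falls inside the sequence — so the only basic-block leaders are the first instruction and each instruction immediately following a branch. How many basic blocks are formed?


With no in-sequence branch targets, the leaders are the first instruction plus the instruction after each branch.
Number of basic blocks = branches + 1
= 5 + 1 = 6

6


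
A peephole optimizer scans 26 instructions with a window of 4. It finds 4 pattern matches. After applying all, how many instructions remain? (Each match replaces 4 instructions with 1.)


Each match removes 3 instructions.
Total removed = 4 * 3 = 12
Remaining = 26 - 12 = 14

14


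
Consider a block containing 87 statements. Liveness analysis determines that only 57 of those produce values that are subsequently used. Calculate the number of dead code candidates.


Dead code = total statements - live definitions
= 87 - 57 = 30

30


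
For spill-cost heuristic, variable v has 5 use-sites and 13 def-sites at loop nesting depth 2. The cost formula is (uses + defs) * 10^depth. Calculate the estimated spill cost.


uses + defs = 5 + 13 = 18
10^2 = 100
Spill cost = 18 * 100 = 1800

1800


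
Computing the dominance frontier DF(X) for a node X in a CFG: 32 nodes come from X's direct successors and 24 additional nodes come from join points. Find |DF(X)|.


DF(X) = direct successor contributions + join point contributions
= 32 + 24 = 56

56


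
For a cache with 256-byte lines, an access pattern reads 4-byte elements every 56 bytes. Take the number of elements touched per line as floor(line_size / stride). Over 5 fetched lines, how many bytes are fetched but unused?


Elements per line = floor(256 / 56) = 4
Bytes used per line = 4 * 4 = 16
Wasted per line = 256 - 16 = 240
Total wasted = 240 * 5 = 1200

1200


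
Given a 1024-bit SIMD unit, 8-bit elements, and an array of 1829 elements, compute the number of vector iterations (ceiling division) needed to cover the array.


Width = 1024 / 8 = 128 elements per vector op
Iterations = ceil(1829 / 128) = 15

15


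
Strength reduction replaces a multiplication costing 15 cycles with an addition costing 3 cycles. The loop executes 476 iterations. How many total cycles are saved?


Per-iteration saving = 15 - 3 = 12
Total saved = 476 * 12 = 5712

5712


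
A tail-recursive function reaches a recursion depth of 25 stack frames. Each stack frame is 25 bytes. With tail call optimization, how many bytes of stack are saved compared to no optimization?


Without TCO: 25 * 25 = 625 bytes
With TCO: reuse 1 frame = 25 bytes
Savings = 625 - 25 = 600

600


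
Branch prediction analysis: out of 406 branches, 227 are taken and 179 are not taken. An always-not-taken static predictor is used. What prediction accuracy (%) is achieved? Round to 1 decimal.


Predictor: always-not-taken
Correct predictions = 179
Accuracy = 179 / 406 * 100 = 44.1%

44.1


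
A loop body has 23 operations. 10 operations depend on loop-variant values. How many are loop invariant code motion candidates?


Invariant candidates = total - loop-dependent
= 23 - 10 = 13

13


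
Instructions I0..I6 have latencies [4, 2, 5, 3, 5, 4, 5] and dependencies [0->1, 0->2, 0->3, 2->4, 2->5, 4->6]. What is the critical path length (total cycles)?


Compute longest path through dependency graph: dist(Ik) = max over predecessors of dist + latency(Ik).
dist(I0) = latency 4 = 4
dist(I1) = dist(I0) + 2 = 4 + 2 = 6
dist(I2) = dist(I0) + 5 = 4 + 5 = 9
dist(I3) = dist(I0) + 3 = 4 + 3 = 7
dist(I4) = dist(I2) + 5 = 9 + 5 = 14
dist(I5) = dist(I2) + 4 = 9 + 4 = 13
dist(I6) = dist(I4) + 5 = 14 + 5 = 19
Critical path = max dist = 19

19


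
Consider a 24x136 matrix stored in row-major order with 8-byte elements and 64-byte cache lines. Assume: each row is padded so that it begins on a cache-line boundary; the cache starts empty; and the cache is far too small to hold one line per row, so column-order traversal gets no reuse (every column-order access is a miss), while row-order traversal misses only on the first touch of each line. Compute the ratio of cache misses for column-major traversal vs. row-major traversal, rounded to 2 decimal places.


Each row occupies 136 * 8 = 1088 bytes and starts on a line boundary, so it spans ceil(1088 / 64) = 17 cache lines.
Row-major traversal misses (one per line touched): 24 * ceil(136 * 8 / 64) = 408
Column-major traversal misses (no reuse, every access misses): 24 * 136 = 3264
Ratio = 3264 / 408 = 8.0

8.0


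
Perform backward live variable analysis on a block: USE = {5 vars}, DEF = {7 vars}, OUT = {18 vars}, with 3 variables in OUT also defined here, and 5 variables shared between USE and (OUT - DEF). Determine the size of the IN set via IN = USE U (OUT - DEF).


OUT - DEF: 18 - 3 = 15
|IN| = |USE| + |OUT - DEF| - |USE ∩ (OUT - DEF)| = 5 + 15 - 5 = 15

15


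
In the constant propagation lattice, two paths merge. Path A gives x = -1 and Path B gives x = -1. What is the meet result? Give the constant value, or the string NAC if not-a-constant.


Meet operation: if both paths give the same constant, result is that constant; if they differ, result is NAC (not-a-constant).
Path A: -1, Path B: -1 -> equal
Result: constant -> -1

-1


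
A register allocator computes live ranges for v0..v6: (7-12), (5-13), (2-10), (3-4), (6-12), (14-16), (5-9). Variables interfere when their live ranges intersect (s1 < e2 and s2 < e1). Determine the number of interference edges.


Check all pairs for overlapping intervals.
Two intervals (s1,e1) and (s2,e2) overlap if s1 < e2 and s2 < e1.
v0 (7-12) vs v1..v6: overlaps v1, v2, v4, v6 -> 4
v1 (5-13) vs v2..v6: overlaps v2, v4, v6 -> 3
v2 (2-10) vs v3..v6: overlaps v3, v4, v6 -> 3
v3 (3-4) vs v4..v6: overlaps none -> 0
v4 (6-12) vs v5..v6: overlaps v6 -> 1
v5 (14-16) vs v6: overlaps none -> 0
Total overlapping pairs = 4 + 3 + 3 + 0 + 1 + 0 = 11

11


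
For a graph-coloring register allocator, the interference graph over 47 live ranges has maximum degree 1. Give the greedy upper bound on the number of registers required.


Greedy coloring never needs more than (max_degree + 1) colors: when coloring a vertex, at most max_degree neighbors are already colored.
Upper bound = 1 + 1 = 2

2


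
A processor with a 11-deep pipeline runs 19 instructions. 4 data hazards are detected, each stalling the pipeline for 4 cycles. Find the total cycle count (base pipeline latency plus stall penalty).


Base cycles = 11 + 19 - 1 = 29
Total stalls = 4 * 4 = 16
Total = 29 + 16 = 45

45


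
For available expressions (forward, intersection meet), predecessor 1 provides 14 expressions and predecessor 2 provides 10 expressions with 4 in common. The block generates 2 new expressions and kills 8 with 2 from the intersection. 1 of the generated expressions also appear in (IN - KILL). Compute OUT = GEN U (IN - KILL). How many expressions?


IN = intersection of predecessors = 4
IN - KILL = 4 - 2 = 2
|OUT| = |GEN| + |IN - KILL| - |GEN ∩ (IN - KILL)| = 2 + 2 - 1 = 3

3


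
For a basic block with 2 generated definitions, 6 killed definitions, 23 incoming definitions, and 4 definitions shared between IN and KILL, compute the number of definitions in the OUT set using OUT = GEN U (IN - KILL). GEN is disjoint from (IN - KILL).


IN - KILL: 23 - 4 = 19 surviving definitions
OUT = GEN + surviving = 2 + 19 = 21

21


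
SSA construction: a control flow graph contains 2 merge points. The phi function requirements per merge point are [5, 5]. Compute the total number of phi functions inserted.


Total phi functions = sum of phi functions at each join node
= 5 + 5 = 10

10


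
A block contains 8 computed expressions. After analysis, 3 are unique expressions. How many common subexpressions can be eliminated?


CSE count = total expressions - unique expressions
= 8 - 3 = 5

5


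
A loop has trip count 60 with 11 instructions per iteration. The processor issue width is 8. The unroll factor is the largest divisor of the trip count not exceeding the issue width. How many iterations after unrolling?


Largest divisor of 60 <= 8 is 6
New iterations = 60 / 6 = 10

10


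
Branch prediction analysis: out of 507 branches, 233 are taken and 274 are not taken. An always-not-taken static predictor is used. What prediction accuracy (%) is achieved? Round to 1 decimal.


Predictor: always-not-taken
Correct predictions = 274
Accuracy = 274 / 507 * 100 = 54.0%

54.0


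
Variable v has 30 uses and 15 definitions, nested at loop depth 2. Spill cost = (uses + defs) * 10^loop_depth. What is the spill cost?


uses + defs = 30 + 15 = 45
10^2 = 100
Spill cost = 45 * 100 = 4500

4500


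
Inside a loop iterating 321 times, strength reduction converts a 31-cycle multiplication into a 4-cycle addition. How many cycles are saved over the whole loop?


Per-iteration saving = 31 - 4 = 27
Total saved = 321 * 27 = 8667

8667


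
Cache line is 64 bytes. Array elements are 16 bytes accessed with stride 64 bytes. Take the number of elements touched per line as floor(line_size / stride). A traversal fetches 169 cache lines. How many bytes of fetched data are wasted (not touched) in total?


Elements per line = floor(64 / 64) = 1
Bytes used per line = 1 * 16 = 16
Wasted per line = 64 - 16 = 48
Total wasted = 48 * 169 = 8112

8112


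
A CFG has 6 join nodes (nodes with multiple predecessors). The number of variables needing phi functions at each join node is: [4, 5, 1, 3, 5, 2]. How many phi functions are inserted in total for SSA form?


Total phi functions = sum of phi functions at each join node
= 4 + 5 + 1 + 3 + 5 + 2 = 20

20


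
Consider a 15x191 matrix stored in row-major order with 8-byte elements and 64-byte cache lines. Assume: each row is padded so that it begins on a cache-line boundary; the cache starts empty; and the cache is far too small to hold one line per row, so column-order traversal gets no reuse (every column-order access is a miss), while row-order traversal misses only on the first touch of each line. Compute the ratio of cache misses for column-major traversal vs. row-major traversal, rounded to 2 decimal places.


Each row occupies 191 * 8 = 1528 bytes and starts on a line boundary, so it spans ceil(1528 / 64) = 24 cache lines.
Row-major traversal misses (one per line touched): 15 * ceil(191 * 8 / 64) = 360
Column-major traversal misses (no reuse, every access misses): 15 * 191 = 2865
Ratio = 2865 / 360 = 7.96

7.96


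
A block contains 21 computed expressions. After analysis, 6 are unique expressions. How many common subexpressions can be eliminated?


CSE count = total expressions - unique expressions
= 21 - 6 = 15

15


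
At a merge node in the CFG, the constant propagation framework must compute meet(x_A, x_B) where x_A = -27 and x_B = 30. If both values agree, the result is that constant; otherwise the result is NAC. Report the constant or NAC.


Meet operation: if both paths give the same constant, result is that constant; if they differ, result is NAC (not-a-constant).
Path A: -27, Path B: 30 -> differ
Result: not-a-constant -> NAC

NAC


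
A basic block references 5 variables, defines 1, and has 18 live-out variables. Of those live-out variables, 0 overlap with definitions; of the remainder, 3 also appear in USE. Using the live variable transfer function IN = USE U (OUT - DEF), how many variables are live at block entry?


OUT - DEF: 18 - 0 = 18
|IN| = |USE| + |OUT - DEF| - |USE ∩ (OUT - DEF)| = 5 + 18 - 3 = 20

20


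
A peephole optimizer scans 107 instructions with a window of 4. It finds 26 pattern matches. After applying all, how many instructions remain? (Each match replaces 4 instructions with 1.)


Each match removes 3 instructions.
Total removed = 26 * 3 = 78
Remaining = 107 - 78 = 29

29


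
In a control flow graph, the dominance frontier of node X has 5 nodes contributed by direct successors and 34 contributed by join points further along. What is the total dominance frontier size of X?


DF(X) = direct successor contributions + join point contributions
= 5 + 34 = 39

39


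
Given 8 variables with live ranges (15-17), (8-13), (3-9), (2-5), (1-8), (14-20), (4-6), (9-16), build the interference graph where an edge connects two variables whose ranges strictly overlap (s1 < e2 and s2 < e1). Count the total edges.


Check all pairs for overlapping intervals.
Two intervals (s1,e1) and (s2,e2) overlap if s1 < e2 and s2 < e1.
v0 (15-17) vs v1..v7: overlaps v5, v7 -> 2
v1 (8-13) vs v2..v7: overlaps v2, v7 -> 2
v2 (3-9) vs v3..v7: overlaps v3, v4, v6 -> 3
v3 (2-5) vs v4..v7: overlaps v4, v6 -> 2
v4 (1-8) vs v5..v7: overlaps v6 -> 1
v5 (14-20) vs v6..v7: overlaps v7 -> 1
v6 (4-6) vs v7: overlaps none -> 0
Total overlapping pairs = 2 + 2 + 3 + 2 + 1 + 1 + 0 = 11

11


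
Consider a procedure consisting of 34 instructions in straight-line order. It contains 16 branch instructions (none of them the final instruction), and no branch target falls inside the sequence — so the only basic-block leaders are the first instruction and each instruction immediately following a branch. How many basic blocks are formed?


With no in-sequence branch targets, the leaders are the first instruction plus the instruction after each branch.
Number of basic blocks = branches + 1
= 16 + 1 = 17

17


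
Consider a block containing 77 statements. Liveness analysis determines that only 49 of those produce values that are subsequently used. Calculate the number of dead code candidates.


Dead code = total statements - live definitions
= 77 - 49 = 28

28


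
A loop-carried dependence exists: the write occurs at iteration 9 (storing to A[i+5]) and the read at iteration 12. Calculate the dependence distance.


Distance = read iteration - write iteration
= 12 - 9 = 3

3


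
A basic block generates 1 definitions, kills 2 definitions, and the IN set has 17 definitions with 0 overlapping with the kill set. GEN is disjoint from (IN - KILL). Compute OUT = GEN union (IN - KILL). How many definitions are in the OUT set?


IN - KILL: 17 - 0 = 17 surviving definitions
OUT = GEN + surviving = 1 + 17 = 18

18


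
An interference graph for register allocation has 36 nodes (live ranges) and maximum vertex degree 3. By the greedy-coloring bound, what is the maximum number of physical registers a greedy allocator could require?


Greedy coloring never needs more than (max_degree + 1) colors: when coloring a vertex, at most max_degree neighbors are already colored.
Upper bound = 3 + 1 = 4

4


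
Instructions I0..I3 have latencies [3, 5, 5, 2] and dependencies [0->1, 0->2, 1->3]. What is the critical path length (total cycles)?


Compute longest path through dependency graph: dist(Ik) = max over predecessors of dist + latency(Ik).
dist(I0) = latency 3 = 3
dist(I1) = dist(I0) + 5 = 3 + 5 = 8
dist(I2) = dist(I0) + 5 = 3 + 5 = 8
dist(I3) = dist(I1) + 2 = 8 + 2 = 10
Critical path = max dist = 10

10


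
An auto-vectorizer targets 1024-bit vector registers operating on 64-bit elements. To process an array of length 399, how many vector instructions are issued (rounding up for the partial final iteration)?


Width = 1024 / 64 = 16 elements per vector op
Iterations = ceil(399 / 16) = 25

25


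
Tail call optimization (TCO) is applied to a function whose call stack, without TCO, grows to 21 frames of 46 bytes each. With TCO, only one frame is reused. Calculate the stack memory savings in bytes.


Without TCO: 21 * 46 = 966 bytes
With TCO: reuse 1 frame = 46 bytes
Savings = 966 - 46 = 920

920


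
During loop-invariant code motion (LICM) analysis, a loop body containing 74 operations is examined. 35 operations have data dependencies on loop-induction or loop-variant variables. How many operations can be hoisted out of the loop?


Invariant candidates = total - loop-dependent
= 74 - 35 = 39

39


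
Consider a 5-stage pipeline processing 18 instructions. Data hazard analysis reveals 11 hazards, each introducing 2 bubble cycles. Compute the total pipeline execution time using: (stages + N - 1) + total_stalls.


Base cycles = 5 + 18 - 1 = 22
Total stalls = 11 * 2 = 22
Total = 22 + 22 = 44

44


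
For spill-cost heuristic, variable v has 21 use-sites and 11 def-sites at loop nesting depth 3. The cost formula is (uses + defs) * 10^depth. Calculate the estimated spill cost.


uses + defs = 21 + 11 = 32
10^3 = 1000
Spill cost = 32 * 1000 = 32000

32000


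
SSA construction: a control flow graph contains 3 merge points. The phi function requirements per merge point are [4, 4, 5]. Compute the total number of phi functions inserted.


Total phi functions = sum of phi functions at each join node
= 4 + 4 + 5 = 13

13


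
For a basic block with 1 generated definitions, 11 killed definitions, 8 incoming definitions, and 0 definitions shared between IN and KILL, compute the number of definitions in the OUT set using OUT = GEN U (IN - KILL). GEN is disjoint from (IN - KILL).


IN - KILL: 8 - 0 = 8 surviving definitions
OUT = GEN + surviving = 1 + 8 = 9

9


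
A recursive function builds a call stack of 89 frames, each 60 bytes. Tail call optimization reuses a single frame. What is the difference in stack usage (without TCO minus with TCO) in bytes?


Without TCO: 89 * 60 = 5340 bytes
With TCO: reuse 1 frame = 60 bytes
Savings = 5340 - 60 = 5280

5280


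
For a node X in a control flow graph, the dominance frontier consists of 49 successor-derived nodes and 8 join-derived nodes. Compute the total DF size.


DF(X) = direct successor contributions + join point contributions
= 49 + 8 = 57

57


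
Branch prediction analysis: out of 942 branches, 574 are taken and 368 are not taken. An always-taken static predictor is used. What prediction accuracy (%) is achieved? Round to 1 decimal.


Predictor: always-taken
Correct predictions = 574
Accuracy = 574 / 942 * 100 = 60.9%

60.9


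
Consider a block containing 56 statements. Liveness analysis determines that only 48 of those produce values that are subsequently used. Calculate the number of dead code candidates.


Dead code = total statements - live definitions
= 56 - 48 = 8

8


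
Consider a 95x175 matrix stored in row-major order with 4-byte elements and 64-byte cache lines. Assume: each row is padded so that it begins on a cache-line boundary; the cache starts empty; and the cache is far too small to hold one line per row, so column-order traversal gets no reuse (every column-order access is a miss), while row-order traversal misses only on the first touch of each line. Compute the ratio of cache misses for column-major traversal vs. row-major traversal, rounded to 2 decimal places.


Each row occupies 175 * 4 = 700 bytes and starts on a line boundary, so it spans ceil(700 / 64) = 11 cache lines.
Row-major traversal misses (one per line touched): 95 * ceil(175 * 4 / 64) = 1045
Column-major traversal misses (no reuse, every access misses): 95 * 175 = 16625
Ratio = 16625 / 1045 = 15.91

15.91


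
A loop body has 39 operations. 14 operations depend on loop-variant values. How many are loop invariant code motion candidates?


Invariant candidates = total - loop-dependent
= 39 - 14 = 25

25


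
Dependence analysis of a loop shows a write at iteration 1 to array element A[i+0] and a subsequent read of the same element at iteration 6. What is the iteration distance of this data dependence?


Distance = read iteration - write iteration
= 6 - 1 = 5

5


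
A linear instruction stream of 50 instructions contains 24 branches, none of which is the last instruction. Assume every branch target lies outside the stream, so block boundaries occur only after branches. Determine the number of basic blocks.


With no in-sequence branch targets, the leaders are the first instruction plus the instruction after each branch.
Number of basic blocks = branches + 1
= 24 + 1 = 25

25


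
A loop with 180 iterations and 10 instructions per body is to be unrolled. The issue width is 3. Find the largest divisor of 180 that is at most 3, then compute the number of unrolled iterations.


Largest divisor of 180 <= 3 is 3
New iterations = 180 / 3 = 60

60


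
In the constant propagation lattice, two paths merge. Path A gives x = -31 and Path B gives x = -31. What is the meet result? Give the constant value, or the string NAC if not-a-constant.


Meet operation: if both paths give the same constant, result is that constant; if they differ, result is NAC (not-a-constant).
Path A: -31, Path B: -31 -> equal
Result: constant -> -31

-31


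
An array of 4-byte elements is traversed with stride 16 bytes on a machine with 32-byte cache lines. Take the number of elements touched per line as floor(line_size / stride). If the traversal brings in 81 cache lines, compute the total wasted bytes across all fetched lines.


Elements per line = floor(32 / 16) = 2
Bytes used per line = 2 * 4 = 8
Wasted per line = 32 - 8 = 24
Total wasted = 24 * 81 = 1944

1944


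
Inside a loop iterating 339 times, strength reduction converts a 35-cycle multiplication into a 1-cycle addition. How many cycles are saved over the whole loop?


Per-iteration saving = 35 - 1 = 34
Total saved = 339 * 34 = 11526

11526


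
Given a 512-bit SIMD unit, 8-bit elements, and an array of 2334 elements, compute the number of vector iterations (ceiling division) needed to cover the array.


Width = 512 / 8 = 64 elements per vector op
Iterations = ceil(2334 / 64) = 37

37


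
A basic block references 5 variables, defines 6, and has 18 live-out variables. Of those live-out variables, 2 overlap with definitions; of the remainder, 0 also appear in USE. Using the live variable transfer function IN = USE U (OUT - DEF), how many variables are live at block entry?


OUT - DEF: 18 - 2 = 16
|IN| = |USE| + |OUT - DEF| - |USE ∩ (OUT - DEF)| = 5 + 16 - 0 = 21

21


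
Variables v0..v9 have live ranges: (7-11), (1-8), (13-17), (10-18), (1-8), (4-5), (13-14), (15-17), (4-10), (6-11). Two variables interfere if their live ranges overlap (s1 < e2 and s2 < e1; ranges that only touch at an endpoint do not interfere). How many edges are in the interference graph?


Check all pairs for overlapping intervals.
Two intervals (s1,e1) and (s2,e2) overlap if s1 < e2 and s2 < e1.
v0 (7-11) vs v1..v9: overlaps v1, v3, v4, v8, v9 -> 5
v1 (1-8) vs v2..v9: overlaps v4, v5, v8, v9 -> 4
v2 (13-17) vs v3..v9: overlaps v3, v6, v7 -> 3
v3 (10-18) vs v4..v9: overlaps v6, v7, v9 -> 3
v4 (1-8) vs v5..v9: overlaps v5, v8, v9 -> 3
v5 (4-5) vs v6..v9: overlaps v8 -> 1
v6 (13-14) vs v7..v9: overlaps none -> 0
v7 (15-17) vs v8..v9: overlaps none -> 0
v8 (4-10) vs v9: overlaps v9 -> 1
Total overlapping pairs = 5 + 4 + 3 + 3 + 3 + 1 + 0 + 0 + 1 = 20

20
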